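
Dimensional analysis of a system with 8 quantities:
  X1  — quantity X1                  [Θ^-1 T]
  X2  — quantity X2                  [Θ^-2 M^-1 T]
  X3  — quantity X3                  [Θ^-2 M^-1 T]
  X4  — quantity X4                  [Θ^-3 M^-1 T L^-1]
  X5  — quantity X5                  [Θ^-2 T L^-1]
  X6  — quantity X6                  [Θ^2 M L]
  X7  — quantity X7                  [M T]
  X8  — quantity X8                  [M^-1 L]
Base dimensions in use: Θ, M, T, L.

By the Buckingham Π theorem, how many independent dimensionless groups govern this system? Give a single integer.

5

Dimensional matrix (Θ×M×T×L by X1×X2×X3×X4×X5×X6×X7×X8):
  Θ: [-1 -2 -2 -3 -2  2  0  0]
  M: [ 0 -1 -1 -1  0  1  1 -1]
  T: [ 1  1  1  1  1  0  1  0]
  L: [ 0  0  0 -1 -1  1  0  1]
Echelon form has 3 nonzero rows (pivots: X1,X2,X4)
Π count = n − r = 8 − 3 = 5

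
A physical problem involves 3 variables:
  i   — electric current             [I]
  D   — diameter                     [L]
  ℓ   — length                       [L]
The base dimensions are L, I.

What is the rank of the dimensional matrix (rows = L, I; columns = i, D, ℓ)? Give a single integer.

2

Exponent matrix [L,I] × [i,D,ℓ]:
  L: [ 0  1  1]
  I: [ 1  0  0]
RREF → pivots at {i,D} ⇒ r = 2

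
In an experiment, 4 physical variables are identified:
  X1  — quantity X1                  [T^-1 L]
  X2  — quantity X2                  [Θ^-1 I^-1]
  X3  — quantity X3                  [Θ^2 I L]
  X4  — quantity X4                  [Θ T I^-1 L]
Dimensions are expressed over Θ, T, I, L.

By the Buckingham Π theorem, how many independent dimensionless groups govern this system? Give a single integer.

Dimensional matrix (Θ×T×I×L by X1×X2×X3×X4):
  Θ: [ 0 -1  2  1]
  T: [-1  0  0  1]
  I: [ 0 -1  1 -1]
  L: [ 1  0  1  1]
Row reduction gives pivot columns X1,X2,X3; rank = 3
Π count = n − r = 4 − 3 = 1

1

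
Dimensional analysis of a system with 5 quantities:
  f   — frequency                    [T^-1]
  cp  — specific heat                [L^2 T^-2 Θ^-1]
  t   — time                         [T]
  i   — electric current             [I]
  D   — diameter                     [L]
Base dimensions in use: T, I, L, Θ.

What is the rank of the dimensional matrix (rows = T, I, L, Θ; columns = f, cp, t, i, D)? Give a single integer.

Dimensional matrix (T×I×L×Θ by f×cp×t×i×D):
  T: [-1 -2  1  0  0]
  I: [ 0  0  0  1  0]
  L: [ 0  2  0  0  1]
  Θ: [ 0 -1  0  0  0]
Echelon form has 4 nonzero rows (pivots: f,cp,i,D)

4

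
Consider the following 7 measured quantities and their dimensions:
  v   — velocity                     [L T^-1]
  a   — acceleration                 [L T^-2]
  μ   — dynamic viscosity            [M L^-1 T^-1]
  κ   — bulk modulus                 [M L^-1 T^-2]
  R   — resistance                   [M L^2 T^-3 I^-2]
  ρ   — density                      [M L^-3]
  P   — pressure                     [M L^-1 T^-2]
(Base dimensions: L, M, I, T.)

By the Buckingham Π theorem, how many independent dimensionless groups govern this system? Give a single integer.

Write exponents as rows L,M,I,T / cols v,a,μ,κ,R,ρ,P:
  L: [ 1  1 -1 -1  2 -3 -1]
  M: [ 0  0  1  1  1  1  1]
  I: [ 0  0  0  0 -2  0  0]
  T: [-1 -2 -1 -2 -3  0 -2]
Row reduction gives pivot columns v,a,μ,R; rank = 4
Π count = n − r = 7 − 4 = 3

3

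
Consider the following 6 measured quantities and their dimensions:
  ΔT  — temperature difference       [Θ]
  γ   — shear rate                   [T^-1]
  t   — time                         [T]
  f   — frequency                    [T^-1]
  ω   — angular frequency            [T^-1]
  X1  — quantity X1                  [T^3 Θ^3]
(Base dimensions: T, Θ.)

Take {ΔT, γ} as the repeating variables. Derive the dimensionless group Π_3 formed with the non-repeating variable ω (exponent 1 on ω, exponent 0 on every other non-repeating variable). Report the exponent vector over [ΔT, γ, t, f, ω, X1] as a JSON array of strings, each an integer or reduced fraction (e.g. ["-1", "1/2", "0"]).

Dimensional matrix (T×Θ by ΔT×γ×t×f×ω×X1):
  T: [ 0 -1  1 -1 -1  3]
  Θ: [ 1  0  0  0  0  3]
RREF → pivots at {ΔT,γ} ⇒ r = 2
Pivot set = {ΔT,γ}, free = {t,f,ω,X1}
RREF:
  r0: [   1    0    0    0    0    3]
  r1: [   0    1   -1    1    1   -3]
Fix exponent of ω at 1, t at 0, f at 0, X1 at 0; solve each RREF row for its pivot's exponent:
  r0: exp(ΔT) + (0)·1 = 0 ⇒ exp(ΔT) = 0
  r1: exp(γ) + (1)·1 = 0 ⇒ exp(γ) = -1
Π_3 = γ^-1 · ω

["0", "-1", "0", "0", "1", "0"]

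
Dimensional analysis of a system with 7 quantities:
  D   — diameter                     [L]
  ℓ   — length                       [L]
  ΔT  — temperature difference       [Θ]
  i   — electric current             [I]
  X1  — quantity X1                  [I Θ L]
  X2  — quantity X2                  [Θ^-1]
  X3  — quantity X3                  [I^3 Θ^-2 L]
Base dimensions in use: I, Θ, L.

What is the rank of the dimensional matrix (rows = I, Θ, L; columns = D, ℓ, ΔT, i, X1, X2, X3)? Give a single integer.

Dimensional matrix (I×Θ×L by D×ℓ×ΔT×i×X1×X2×X3):
  I: [ 0  0  0  1  1  0  3]
  Θ: [ 0  0  1  0  1 -1 -2]
  L: [ 1  1  0  0  1  0  1]
Echelon form has 3 nonzero rows (pivots: D,ΔT,i)

3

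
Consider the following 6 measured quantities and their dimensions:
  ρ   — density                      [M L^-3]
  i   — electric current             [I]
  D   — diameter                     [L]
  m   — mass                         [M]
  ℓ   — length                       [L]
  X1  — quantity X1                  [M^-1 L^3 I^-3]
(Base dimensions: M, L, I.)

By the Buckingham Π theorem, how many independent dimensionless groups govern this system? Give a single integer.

3

Dimensional matrix (M×L×I by ρ×i×D×m×ℓ×X1):
  M: [ 1  0  0  1  0 -1]
  L: [-3  0  1  0  1  3]
  I: [ 0  1  0  0  0 -3]
Echelon form has 3 nonzero rows (pivots: ρ,i,D)
n=6, r=3 ⇒ 3 dimensionless groups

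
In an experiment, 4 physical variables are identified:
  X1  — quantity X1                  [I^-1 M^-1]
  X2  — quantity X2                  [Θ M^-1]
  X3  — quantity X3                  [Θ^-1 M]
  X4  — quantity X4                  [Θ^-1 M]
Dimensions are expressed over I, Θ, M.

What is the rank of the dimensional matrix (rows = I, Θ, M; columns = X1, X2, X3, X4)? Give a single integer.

Dimensional matrix (I×Θ×M by X1×X2×X3×X4):
  I: [-1  0  0  0]
  Θ: [ 0  1 -1 -1]
  M: [-1 -1  1  1]
RREF → pivots at {X1,X2} ⇒ r = 2

2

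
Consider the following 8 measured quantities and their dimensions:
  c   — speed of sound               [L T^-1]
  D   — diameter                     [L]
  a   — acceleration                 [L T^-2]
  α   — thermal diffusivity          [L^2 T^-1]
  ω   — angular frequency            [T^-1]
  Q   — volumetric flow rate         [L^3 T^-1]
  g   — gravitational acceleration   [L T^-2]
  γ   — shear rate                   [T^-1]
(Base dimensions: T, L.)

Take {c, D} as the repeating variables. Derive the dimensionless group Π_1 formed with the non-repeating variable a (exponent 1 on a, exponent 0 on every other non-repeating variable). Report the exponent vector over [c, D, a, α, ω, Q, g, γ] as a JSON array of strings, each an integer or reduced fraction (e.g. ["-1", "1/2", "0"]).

["-2", "1", "1", "0", "0", "0", "0", "0"]

Write exponents as rows T,L / cols c,D,a,α,ω,Q,g,γ:
  T: [-1  0 -2 -1 -1 -1 -2 -1]
  L: [ 1  1  1  2  0  3  1  0]
Echelon form has 2 nonzero rows (pivots: c,D)
Pivot set = {c,D}, free = {a,α,ω,Q,g,γ}
RREF:
  r0: [   1    0    2    1    1    1    2    1]
  r1: [   0    1   -1    1   -1    2   -1   -1]
Fix exponent of a at 1, α at 0, ω at 0, Q at 0, g at 0, γ at 0; solve each RREF row for its pivot's exponent:
  r0: exp(c) + (2)·1 = 0 ⇒ exp(c) = -2
  r1: exp(D) + (-1)·1 = 0 ⇒ exp(D) = 1
Π_1 = c^-2 · D · a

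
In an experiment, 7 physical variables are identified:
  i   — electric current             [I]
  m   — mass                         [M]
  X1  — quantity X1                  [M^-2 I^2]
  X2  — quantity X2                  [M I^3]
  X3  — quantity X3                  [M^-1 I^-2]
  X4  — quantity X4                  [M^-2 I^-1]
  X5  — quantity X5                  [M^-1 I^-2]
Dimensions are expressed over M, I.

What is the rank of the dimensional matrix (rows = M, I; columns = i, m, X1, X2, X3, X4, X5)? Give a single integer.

Dimensional matrix (M×I by i×m×X1×X2×X3×X4×X5):
  M: [ 0  1 -2  1 -1 -2 -1]
  I: [ 1  0  2  3 -2 -1 -2]
Echelon form has 2 nonzero rows (pivots: i,m)

2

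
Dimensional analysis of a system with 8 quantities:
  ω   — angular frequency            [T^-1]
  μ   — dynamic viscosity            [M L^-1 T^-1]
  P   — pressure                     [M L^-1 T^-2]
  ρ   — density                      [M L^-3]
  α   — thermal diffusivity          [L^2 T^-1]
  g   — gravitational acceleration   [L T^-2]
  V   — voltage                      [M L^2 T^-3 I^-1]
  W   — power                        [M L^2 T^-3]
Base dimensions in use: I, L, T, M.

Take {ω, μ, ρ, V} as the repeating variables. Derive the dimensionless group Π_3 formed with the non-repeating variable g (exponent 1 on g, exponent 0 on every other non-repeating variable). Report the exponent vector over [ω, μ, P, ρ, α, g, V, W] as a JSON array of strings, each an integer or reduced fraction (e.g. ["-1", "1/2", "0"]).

Write exponents as rows I,L,T,M / cols ω,μ,P,ρ,α,g,V,W:
  I: [ 0  0  0  0  0  0 -1  0]
  L: [ 0 -1 -1 -3  2  1  2  2]
  T: [-1 -1 -2  0 -1 -2 -3 -3]
  M: [ 0  1  1  1  0  0  1  1]
RREF → pivots at {ω,μ,ρ,V} ⇒ r = 4
Pivot set = {ω,μ,ρ,V}, free = {P,α,g,W}
RREF:
  r0: [   1    0    1    0    0  3/2    0  1/2]
  r1: [   0    1    1    0    1  1/2    0  5/2]
  r2: [   0    0    0    1   -1 -1/2    0 -3/2]
  r3: [   0    0    0    0    0    0    1    0]
Fix exponent of g at 1, P at 0, α at 0, W at 0; solve each RREF row for its pivot's exponent:
  r0: exp(ω) + (3/2)·1 = 0 ⇒ exp(ω) = -3/2
  r1: exp(μ) + (1/2)·1 = 0 ⇒ exp(μ) = -1/2
  r2: exp(ρ) + (-1/2)·1 = 0 ⇒ exp(ρ) = 1/2
  r3: exp(V) + (0)·1 = 0 ⇒ exp(V) = 0
Π_3 = ω^(-3/2) · μ^(-1/2) · ρ^(1/2) · g

["-3/2", "-1/2", "0", "1/2", "0", "1", "0", "0"]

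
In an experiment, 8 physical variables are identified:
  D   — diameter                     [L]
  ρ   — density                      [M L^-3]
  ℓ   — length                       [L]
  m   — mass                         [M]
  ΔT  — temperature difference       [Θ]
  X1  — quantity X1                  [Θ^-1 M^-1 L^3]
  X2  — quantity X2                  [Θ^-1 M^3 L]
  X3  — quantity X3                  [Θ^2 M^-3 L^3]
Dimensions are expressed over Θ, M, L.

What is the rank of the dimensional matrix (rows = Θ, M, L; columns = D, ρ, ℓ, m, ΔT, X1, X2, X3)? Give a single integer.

3

Write exponents as rows Θ,M,L / cols D,ρ,ℓ,m,ΔT,X1,X2,X3:
  Θ: [ 0  0  0  0  1 -1 -1  2]
  M: [ 0  1  0  1  0 -1  3 -3]
  L: [ 1 -3  1  0  0  3  1  3]
Echelon form has 3 nonzero rows (pivots: D,ρ,ΔT)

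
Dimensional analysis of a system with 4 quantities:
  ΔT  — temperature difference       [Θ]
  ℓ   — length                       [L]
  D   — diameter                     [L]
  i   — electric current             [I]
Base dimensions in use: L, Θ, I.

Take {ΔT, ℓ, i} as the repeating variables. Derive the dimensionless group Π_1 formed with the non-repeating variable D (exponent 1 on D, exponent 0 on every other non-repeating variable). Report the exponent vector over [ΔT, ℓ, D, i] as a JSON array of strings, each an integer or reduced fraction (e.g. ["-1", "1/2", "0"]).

["0", "-1", "1", "0"]

Dimensional matrix (L×Θ×I by ΔT×ℓ×D×i):
  L: [ 0  1  1  0]
  Θ: [ 1  0  0  0]
  I: [ 0  0  0  1]
Echelon form has 3 nonzero rows (pivots: ΔT,ℓ,i)
Repeat: ΔT,ℓ,i; free: D
RREF:
  r0: [   1    0    0    0]
  r1: [   0    1    1    0]
  r2: [   0    0    0    1]
Fix exponent of D at 1; solve each RREF row for its pivot's exponent:
  r0: exp(ΔT) + (0)·1 = 0 ⇒ exp(ΔT) = 0
  r1: exp(ℓ) + (1)·1 = 0 ⇒ exp(ℓ) = -1
  r2: exp(i) + (0)·1 = 0 ⇒ exp(i) = 0
Π_1 = ℓ^-1 · D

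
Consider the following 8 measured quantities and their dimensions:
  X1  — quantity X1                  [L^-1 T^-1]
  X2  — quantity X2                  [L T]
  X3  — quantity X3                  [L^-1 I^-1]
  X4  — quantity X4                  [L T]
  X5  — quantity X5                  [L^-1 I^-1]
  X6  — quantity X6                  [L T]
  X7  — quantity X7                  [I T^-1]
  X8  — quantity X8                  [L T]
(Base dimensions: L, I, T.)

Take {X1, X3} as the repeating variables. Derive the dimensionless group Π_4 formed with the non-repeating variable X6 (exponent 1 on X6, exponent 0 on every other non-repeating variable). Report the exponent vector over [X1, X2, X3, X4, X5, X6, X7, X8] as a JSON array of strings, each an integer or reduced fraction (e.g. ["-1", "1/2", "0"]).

Exponent matrix [L,I,T] × [X1,X2,X3,X4,X5,X6,X7,X8]:
  L: [-1  1 -1  1 -1  1  0  1]
  I: [ 0  0 -1  0 -1  0  1  0]
  T: [-1  1  0  1  0  1 -1  1]
Echelon form has 2 nonzero rows (pivots: X1,X3)
Repeat: X1,X3; free: X2,X4,X5,X6,X7,X8
RREF:
  r0: [   1   -1    0   -1    0   -1    1   -1]
  r1: [   0    0    1    0    1    0   -1    0]
  r2: [   0    0    0    0    0    0    0    0]
Fix exponent of X6 at 1, X2 at 0, X4 at 0, X5 at 0, X7 at 0, X8 at 0; solve each RREF row for its pivot's exponent:
  r0: exp(X1) + (-1)·1 = 0 ⇒ exp(X1) = 1
  r1: exp(X3) + (0)·1 = 0 ⇒ exp(X3) = 0
Π_4 = X1 · X6

["1", "0", "0", "0", "0", "1", "0", "0"]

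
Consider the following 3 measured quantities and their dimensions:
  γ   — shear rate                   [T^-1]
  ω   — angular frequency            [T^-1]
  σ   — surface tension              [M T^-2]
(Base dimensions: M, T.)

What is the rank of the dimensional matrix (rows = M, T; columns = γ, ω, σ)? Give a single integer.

2

Write exponents as rows M,T / cols γ,ω,σ:
  M: [ 0  0  1]
  T: [-1 -1 -2]
Echelon form has 2 nonzero rows (pivots: γ,σ)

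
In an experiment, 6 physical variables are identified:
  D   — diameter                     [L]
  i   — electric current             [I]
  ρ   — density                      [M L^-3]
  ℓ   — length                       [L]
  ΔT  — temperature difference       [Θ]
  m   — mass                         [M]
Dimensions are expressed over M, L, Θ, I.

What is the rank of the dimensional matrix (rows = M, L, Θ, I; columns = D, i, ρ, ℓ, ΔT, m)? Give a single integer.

4

Exponent matrix [M,L,Θ,I] × [D,i,ρ,ℓ,ΔT,m]:
  M: [ 0  0  1  0  0  1]
  L: [ 1  0 -3  1  0  0]
  Θ: [ 0  0  0  0  1  0]
  I: [ 0  1  0  0  0  0]
Echelon form has 4 nonzero rows (pivots: D,i,ρ,ΔT)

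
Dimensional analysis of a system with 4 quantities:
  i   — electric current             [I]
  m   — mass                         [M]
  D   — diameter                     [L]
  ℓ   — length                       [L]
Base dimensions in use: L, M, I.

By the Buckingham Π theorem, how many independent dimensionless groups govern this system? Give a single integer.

1

Write exponents as rows L,M,I / cols i,m,D,ℓ:
  L: [ 0  0  1  1]
  M: [ 0  1  0  0]
  I: [ 1  0  0  0]
RREF → pivots at {i,m,D} ⇒ r = 3
4 vars − rank 3 = 1 Π group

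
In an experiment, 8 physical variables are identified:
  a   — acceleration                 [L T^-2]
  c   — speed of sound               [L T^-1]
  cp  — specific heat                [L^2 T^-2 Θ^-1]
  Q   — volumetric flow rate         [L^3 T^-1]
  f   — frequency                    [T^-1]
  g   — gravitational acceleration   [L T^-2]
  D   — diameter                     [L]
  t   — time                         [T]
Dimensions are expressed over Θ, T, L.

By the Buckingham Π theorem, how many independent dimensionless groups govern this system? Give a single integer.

5

Write exponents as rows Θ,T,L / cols a,c,cp,Q,f,g,D,t:
  Θ: [ 0  0 -1  0  0  0  0  0]
  T: [-2 -1 -2 -1 -1 -2  0  1]
  L: [ 1  1  2  3  0  1  1  0]
Echelon form has 3 nonzero rows (pivots: a,c,cp)
Π count = n − r = 8 − 3 = 5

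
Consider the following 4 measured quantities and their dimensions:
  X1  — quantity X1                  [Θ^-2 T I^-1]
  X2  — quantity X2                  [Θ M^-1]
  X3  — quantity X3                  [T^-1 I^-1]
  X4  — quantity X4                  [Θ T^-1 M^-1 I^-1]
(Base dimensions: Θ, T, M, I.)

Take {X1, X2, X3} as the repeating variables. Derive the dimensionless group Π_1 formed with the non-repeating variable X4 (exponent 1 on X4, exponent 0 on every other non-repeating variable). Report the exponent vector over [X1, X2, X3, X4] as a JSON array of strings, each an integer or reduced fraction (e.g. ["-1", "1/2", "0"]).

["0", "-1", "-1", "1"]

Exponent matrix [Θ,T,M,I] × [X1,X2,X3,X4]:
  Θ: [-2  1  0  1]
  T: [ 1  0 -1 -1]
  M: [ 0 -1  0 -1]
  I: [-1  0 -1 -1]
Echelon form has 3 nonzero rows (pivots: X1,X2,X3)
Pivot set = {X1,X2,X3}, free = {X4}
RREF:
  r0: [   1    0    0    0]
  r1: [   0    1    0    1]
  r2: [   0    0    1    1]
  r3: [   0    0    0    0]
Fix exponent of X4 at 1; solve each RREF row for its pivot's exponent:
  r0: exp(X1) + (0)·1 = 0 ⇒ exp(X1) = 0
  r1: exp(X2) + (1)·1 = 0 ⇒ exp(X2) = -1
  r2: exp(X3) + (1)·1 = 0 ⇒ exp(X3) = -1
Π_1 = X2^-1 · X3^-1 · X4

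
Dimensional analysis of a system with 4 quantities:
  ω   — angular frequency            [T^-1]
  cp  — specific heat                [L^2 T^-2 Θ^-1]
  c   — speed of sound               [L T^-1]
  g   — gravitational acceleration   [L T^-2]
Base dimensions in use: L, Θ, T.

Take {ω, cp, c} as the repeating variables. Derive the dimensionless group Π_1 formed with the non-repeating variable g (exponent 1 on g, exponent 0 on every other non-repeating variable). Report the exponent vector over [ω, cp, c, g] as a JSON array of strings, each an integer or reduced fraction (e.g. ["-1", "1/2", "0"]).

["-1", "0", "-1", "1"]

Exponent matrix [L,Θ,T] × [ω,cp,c,g]:
  L: [ 0  2  1  1]
  Θ: [ 0 -1  0  0]
  T: [-1 -2 -1 -2]
RREF → pivots at {ω,cp,c} ⇒ r = 3
Pivot set = {ω,cp,c}, free = {g}
RREF:
  r0: [   1    0    0    1]
  r1: [   0    1    0    0]
  r2: [   0    0    1    1]
Fix exponent of g at 1; solve each RREF row for its pivot's exponent:
  r0: exp(ω) + (1)·1 = 0 ⇒ exp(ω) = -1
  r1: exp(cp) + (0)·1 = 0 ⇒ exp(cp) = 0
  r2: exp(c) + (1)·1 = 0 ⇒ exp(c) = -1
Π_1 = ω^-1 · c^-1 · g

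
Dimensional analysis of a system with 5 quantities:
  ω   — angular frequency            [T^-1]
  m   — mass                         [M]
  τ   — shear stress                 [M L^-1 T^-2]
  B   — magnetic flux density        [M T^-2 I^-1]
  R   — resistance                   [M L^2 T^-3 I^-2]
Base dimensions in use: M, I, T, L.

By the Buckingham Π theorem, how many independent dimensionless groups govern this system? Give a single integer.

Exponent matrix [M,I,T,L] × [ω,m,τ,B,R]:
  M: [ 0  1  1  1  1]
  I: [ 0  0  0 -1 -2]
  T: [-1  0 -2 -2 -3]
  L: [ 0  0 -1  0  2]
RREF → pivots at {ω,m,τ,B} ⇒ r = 4
Π count = n − r = 5 − 4 = 1

1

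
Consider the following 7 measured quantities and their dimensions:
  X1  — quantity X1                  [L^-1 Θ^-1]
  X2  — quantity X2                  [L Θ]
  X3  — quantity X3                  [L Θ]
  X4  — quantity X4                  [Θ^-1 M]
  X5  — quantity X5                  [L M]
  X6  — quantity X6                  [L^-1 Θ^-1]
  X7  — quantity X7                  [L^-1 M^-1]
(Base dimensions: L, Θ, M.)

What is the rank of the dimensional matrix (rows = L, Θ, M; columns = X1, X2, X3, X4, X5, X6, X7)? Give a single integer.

2

Dimensional matrix (L×Θ×M by X1×X2×X3×X4×X5×X6×X7):
  L: [-1  1  1  0  1 -1 -1]
  Θ: [-1  1  1 -1  0 -1  0]
  M: [ 0  0  0  1  1  0 -1]
Echelon form has 2 nonzero rows (pivots: X1,X4)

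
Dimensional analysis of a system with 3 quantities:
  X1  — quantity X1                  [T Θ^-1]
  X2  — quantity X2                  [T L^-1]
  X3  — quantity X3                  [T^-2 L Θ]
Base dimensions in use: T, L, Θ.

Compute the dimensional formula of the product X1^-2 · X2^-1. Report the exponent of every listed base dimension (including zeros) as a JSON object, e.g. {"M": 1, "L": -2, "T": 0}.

{"T": -3, "L": 1, "Θ": 2}

Dimensional matrix (T×L×Θ by X1×X2×X3):
  T: [ 1  1 -2]
  L: [ 0 -1  1]
  Θ: [-1  0  1]
  [T]: (-2)·1+(-1)·1 = -3
  [L]: (-2)·0+(-1)·-1 = 1
  [Θ]: (-2)·-1+(-1)·0 = 2
⇒ T^-3 L Θ^2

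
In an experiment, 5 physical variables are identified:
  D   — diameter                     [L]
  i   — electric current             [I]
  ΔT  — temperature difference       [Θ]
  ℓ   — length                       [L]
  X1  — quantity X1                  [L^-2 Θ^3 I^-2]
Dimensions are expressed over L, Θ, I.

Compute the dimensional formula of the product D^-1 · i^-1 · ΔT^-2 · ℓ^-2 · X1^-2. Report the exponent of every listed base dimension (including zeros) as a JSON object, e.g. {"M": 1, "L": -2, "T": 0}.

{"L": 1, "Θ": -8, "I": 3}

Write exponents as rows L,Θ,I / cols D,i,ΔT,ℓ,X1:
  L: [ 1  0  0  1 -2]
  Θ: [ 0  0  1  0  3]
  I: [ 0  1  0  0 -2]
  [L]: (-1)·1+(-1)·0+(-2)·0+(-2)·1+(-2)·-2 = 1
  [Θ]: (-1)·0+(-1)·0+(-2)·1+(-2)·0+(-2)·3 = -8
  [I]: (-1)·0+(-1)·1+(-2)·0+(-2)·0+(-2)·-2 = 3
⇒ L Θ^-8 I^3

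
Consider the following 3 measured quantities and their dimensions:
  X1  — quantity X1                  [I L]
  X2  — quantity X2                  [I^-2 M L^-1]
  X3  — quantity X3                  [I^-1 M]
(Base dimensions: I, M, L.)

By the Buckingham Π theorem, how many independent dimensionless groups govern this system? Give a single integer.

1

Dimensional matrix (I×M×L by X1×X2×X3):
  I: [ 1 -2 -1]
  M: [ 0  1  1]
  L: [ 1 -1  0]
Row reduction gives pivot columns X1,X2; rank = 2
3 vars − rank 2 = 1 Π group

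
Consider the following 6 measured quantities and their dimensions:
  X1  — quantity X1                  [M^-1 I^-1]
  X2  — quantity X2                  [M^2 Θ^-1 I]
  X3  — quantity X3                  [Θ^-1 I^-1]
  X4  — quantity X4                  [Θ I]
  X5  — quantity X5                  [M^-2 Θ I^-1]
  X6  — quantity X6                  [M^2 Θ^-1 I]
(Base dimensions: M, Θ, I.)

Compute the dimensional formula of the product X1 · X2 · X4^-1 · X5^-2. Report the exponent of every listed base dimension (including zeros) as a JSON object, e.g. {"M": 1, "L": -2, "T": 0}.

Write exponents as rows M,Θ,I / cols X1,X2,X3,X4,X5,X6:
  M: [-1  2  0  0 -2  2]
  Θ: [ 0 -1 -1  1  1 -1]
  I: [-1  1 -1  1 -1  1]
  [M]: (1)·-1+(1)·2+(-1)·0+(-2)·-2 = 5
  [Θ]: (1)·0+(1)·-1+(-1)·1+(-2)·1 = -4
  [I]: (1)·-1+(1)·1+(-1)·1+(-2)·-1 = 1
⇒ M^5 Θ^-4 I

{"M": 5, "Θ": -4, "I": 1}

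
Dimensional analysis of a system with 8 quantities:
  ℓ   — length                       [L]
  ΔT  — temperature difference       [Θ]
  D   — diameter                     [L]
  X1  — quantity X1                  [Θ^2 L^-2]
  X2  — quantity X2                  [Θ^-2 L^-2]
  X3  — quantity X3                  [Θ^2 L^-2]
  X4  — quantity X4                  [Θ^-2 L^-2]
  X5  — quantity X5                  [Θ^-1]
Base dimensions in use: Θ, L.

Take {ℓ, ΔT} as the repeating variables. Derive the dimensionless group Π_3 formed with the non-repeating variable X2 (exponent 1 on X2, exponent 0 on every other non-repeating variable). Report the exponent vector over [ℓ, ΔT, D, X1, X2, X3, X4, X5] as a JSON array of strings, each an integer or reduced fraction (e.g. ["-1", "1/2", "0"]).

["2", "2", "0", "0", "1", "0", "0", "0"]

Exponent matrix [Θ,L] × [ℓ,ΔT,D,X1,X2,X3,X4,X5]:
  Θ: [ 0  1  0  2 -2  2 -2 -1]
  L: [ 1  0  1 -2 -2 -2 -2  0]
Row reduction gives pivot columns ℓ,ΔT; rank = 2
Repeat: ℓ,ΔT; free: D,X1,X2,X3,X4,X5
RREF:
  r0: [   1    0    1   -2   -2   -2   -2    0]
  r1: [   0    1    0    2   -2    2   -2   -1]
Fix exponent of X2 at 1, D at 0, X1 at 0, X3 at 0, X4 at 0, X5 at 0; solve each RREF row for its pivot's exponent:
  r0: exp(ℓ) + (-2)·1 = 0 ⇒ exp(ℓ) = 2
  r1: exp(ΔT) + (-2)·1 = 0 ⇒ exp(ΔT) = 2
Π_3 = ℓ^2 · ΔT^2 · X2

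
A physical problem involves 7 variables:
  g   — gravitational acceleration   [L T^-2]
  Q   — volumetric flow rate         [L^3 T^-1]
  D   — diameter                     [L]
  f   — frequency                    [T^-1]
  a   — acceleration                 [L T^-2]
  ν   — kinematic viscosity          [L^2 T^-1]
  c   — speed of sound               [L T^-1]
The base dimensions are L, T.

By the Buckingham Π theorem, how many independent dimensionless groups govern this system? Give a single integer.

5

Exponent matrix [L,T] × [g,Q,D,f,a,ν,c]:
  L: [ 1  3  1  0  1  2  1]
  T: [-2 -1  0 -1 -2 -1 -1]
Echelon form has 2 nonzero rows (pivots: g,Q)
n=7, r=2 ⇒ 5 dimensionless groups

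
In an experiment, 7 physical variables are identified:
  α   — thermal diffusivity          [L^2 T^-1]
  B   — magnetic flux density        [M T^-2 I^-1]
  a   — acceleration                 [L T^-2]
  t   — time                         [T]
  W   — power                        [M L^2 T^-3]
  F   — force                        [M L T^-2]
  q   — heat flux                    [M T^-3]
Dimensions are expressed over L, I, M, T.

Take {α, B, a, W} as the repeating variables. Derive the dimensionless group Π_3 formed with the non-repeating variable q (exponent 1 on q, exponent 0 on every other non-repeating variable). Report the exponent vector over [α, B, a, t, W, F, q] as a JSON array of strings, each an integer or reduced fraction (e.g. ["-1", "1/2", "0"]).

["4/3", "0", "-2/3", "0", "-1", "0", "1"]

Dimensional matrix (L×I×M×T by α×B×a×t×W×F×q):
  L: [ 2  0  1  0  2  1  0]
  I: [ 0 -1  0  0  0  0  0]
  M: [ 0  1  0  0  1  1  1]
  T: [-1 -2 -2  1 -3 -2 -3]
RREF → pivots at {α,B,a,W} ⇒ r = 4
Repeat: α,B,a,W; free: t,F,q
RREF:
  r0: [   1    0    0  1/3    0 -1/3 -4/3]
  r1: [   0    1    0    0    0    0    0]
  r2: [   0    0    1 -2/3    0 -1/3  2/3]
  r3: [   0    0    0    0    1    1    1]
Fix exponent of q at 1, t at 0, F at 0; solve each RREF row for its pivot's exponent:
  r0: exp(α) + (-4/3)·1 = 0 ⇒ exp(α) = 4/3
  r1: exp(B) + (0)·1 = 0 ⇒ exp(B) = 0
  r2: exp(a) + (2/3)·1 = 0 ⇒ exp(a) = -2/3
  r3: exp(W) + (1)·1 = 0 ⇒ exp(W) = -1
Π_3 = α^(4/3) · a^(-2/3) · W^-1 · q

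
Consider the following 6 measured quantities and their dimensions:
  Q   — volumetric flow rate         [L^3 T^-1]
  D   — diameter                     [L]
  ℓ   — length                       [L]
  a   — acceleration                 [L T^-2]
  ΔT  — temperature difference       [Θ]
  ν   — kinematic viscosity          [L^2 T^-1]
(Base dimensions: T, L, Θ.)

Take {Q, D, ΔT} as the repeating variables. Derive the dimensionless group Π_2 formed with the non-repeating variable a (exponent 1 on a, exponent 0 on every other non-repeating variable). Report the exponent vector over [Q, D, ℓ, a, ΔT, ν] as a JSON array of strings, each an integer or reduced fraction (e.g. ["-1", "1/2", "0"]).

Exponent matrix [T,L,Θ] × [Q,D,ℓ,a,ΔT,ν]:
  T: [-1  0  0 -2  0 -1]
  L: [ 3  1  1  1  0  2]
  Θ: [ 0  0  0  0  1  0]
Echelon form has 3 nonzero rows (pivots: Q,D,ΔT)
Pivot set = {Q,D,ΔT}, free = {ℓ,a,ν}
RREF:
  r0: [   1    0    0    2    0    1]
  r1: [   0    1    1   -5    0   -1]
  r2: [   0    0    0    0    1    0]
Fix exponent of a at 1, ℓ at 0, ν at 0; solve each RREF row for its pivot's exponent:
  r0: exp(Q) + (2)·1 = 0 ⇒ exp(Q) = -2
  r1: exp(D) + (-5)·1 = 0 ⇒ exp(D) = 5
  r2: exp(ΔT) + (0)·1 = 0 ⇒ exp(ΔT) = 0
Π_2 = Q^-2 · D^5 · a

["-2", "5", "0", "1", "0", "0"]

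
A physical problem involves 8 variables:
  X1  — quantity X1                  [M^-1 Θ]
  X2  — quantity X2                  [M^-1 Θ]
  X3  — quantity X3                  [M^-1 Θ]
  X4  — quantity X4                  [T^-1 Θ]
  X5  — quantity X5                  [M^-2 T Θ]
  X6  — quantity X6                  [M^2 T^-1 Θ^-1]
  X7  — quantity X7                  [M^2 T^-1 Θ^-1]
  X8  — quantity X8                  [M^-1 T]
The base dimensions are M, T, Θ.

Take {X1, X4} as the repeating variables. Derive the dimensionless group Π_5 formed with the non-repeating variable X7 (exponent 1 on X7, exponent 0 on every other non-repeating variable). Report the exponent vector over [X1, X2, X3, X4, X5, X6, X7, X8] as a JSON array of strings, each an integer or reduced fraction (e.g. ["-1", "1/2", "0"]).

["2", "0", "0", "-1", "0", "0", "1", "0"]

Exponent matrix [M,T,Θ] × [X1,X2,X3,X4,X5,X6,X7,X8]:
  M: [-1 -1 -1  0 -2  2  2 -1]
  T: [ 0  0  0 -1  1 -1 -1  1]
  Θ: [ 1  1  1  1  1 -1 -1  0]
RREF → pivots at {X1,X4} ⇒ r = 2
Pivot set = {X1,X4}, free = {X2,X3,X5,X6,X7,X8}
RREF:
  r0: [   1    1    1    0    2   -2   -2    1]
  r1: [   0    0    0    1   -1    1    1   -1]
  r2: [   0    0    0    0    0    0    0    0]
Fix exponent of X7 at 1, X2 at 0, X3 at 0, X5 at 0, X6 at 0, X8 at 0; solve each RREF row for its pivot's exponent:
  r0: exp(X1) + (-2)·1 = 0 ⇒ exp(X1) = 2
  r1: exp(X4) + (1)·1 = 0 ⇒ exp(X4) = -1
Π_5 = X1^2 · X4^-1 · X7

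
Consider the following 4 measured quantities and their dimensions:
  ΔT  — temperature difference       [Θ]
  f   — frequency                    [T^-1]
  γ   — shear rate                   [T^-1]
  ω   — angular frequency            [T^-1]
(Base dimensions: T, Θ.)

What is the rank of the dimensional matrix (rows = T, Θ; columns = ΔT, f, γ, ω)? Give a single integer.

Exponent matrix [T,Θ] × [ΔT,f,γ,ω]:
  T: [ 0 -1 -1 -1]
  Θ: [ 1  0  0  0]
RREF → pivots at {ΔT,f} ⇒ r = 2

2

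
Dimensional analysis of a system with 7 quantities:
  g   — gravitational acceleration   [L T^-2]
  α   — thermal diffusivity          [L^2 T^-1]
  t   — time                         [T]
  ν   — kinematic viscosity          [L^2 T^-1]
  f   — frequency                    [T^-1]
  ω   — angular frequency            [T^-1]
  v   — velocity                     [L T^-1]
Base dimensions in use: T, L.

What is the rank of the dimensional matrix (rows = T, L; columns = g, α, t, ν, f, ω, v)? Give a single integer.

Write exponents as rows T,L / cols g,α,t,ν,f,ω,v:
  T: [-2 -1  1 -1 -1 -1 -1]
  L: [ 1  2  0  2  0  0  1]
Row reduction gives pivot columns g,α; rank = 2

2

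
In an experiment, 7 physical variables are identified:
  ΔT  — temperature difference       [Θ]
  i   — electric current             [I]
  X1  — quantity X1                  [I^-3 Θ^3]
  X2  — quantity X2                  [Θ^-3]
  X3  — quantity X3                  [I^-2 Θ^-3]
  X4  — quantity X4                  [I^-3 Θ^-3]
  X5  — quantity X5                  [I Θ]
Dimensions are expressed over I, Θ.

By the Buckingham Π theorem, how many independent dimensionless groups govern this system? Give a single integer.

Dimensional matrix (I×Θ by ΔT×i×X1×X2×X3×X4×X5):
  I: [ 0  1 -3  0 -2 -3  1]
  Θ: [ 1  0  3 -3 -3 -3  1]
RREF → pivots at {ΔT,i} ⇒ r = 2
Π count = n − r = 7 − 2 = 5

5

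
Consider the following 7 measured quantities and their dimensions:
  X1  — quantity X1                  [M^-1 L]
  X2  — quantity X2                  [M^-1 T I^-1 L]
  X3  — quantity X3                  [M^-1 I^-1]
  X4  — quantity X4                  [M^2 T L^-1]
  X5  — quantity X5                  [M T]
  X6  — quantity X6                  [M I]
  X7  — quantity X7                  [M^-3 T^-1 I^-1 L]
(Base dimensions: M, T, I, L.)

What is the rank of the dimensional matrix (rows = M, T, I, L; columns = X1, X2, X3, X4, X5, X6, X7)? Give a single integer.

3

Write exponents as rows M,T,I,L / cols X1,X2,X3,X4,X5,X6,X7:
  M: [-1 -1 -1  2  1  1 -3]
  T: [ 0  1  0  1  1  0 -1]
  I: [ 0 -1 -1  0  0  1 -1]
  L: [ 1  1  0 -1  0  0  1]
Row reduction gives pivot columns X1,X2,X3; rank = 3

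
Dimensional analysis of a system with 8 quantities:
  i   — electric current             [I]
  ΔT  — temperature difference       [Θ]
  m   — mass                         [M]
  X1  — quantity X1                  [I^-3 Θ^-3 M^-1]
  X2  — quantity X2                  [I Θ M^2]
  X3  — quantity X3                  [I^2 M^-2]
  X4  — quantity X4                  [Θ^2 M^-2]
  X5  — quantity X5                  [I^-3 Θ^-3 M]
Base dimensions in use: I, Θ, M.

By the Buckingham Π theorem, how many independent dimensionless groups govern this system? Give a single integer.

Dimensional matrix (I×Θ×M by i×ΔT×m×X1×X2×X3×X4×X5):
  I: [ 1  0  0 -3  1  2  0 -3]
  Θ: [ 0  1  0 -3  1  0  2 -3]
  M: [ 0  0  1 -1  2 -2 -2  1]
RREF → pivots at {i,ΔT,m} ⇒ r = 3
n=8, r=3 ⇒ 5 dimensionless groups

5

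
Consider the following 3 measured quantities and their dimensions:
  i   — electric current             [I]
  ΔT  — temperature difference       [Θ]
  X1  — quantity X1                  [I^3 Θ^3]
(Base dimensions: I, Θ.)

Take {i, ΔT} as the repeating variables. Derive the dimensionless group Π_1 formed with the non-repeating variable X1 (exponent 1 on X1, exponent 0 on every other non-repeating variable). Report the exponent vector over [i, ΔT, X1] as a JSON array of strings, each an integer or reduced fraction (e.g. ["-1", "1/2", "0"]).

["-3", "-3", "1"]

Write exponents as rows I,Θ / cols i,ΔT,X1:
  I: [ 1  0  3]
  Θ: [ 0  1  3]
Echelon form has 2 nonzero rows (pivots: i,ΔT)
Repeat: i,ΔT; free: X1
RREF:
  r0: [   1    0    3]
  r1: [   0    1    3]
Fix exponent of X1 at 1; solve each RREF row for its pivot's exponent:
  r0: exp(i) + (3)·1 = 0 ⇒ exp(i) = -3
  r1: exp(ΔT) + (3)·1 = 0 ⇒ exp(ΔT) = -3
Π_1 = i^-3 · ΔT^-3 · X1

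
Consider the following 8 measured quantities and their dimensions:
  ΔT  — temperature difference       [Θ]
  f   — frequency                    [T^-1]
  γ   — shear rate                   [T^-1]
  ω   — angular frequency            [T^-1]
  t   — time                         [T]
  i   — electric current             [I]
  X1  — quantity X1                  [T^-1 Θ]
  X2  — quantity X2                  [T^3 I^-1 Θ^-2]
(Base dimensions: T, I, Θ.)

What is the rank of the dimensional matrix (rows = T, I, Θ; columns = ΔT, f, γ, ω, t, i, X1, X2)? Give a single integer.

3

Exponent matrix [T,I,Θ] × [ΔT,f,γ,ω,t,i,X1,X2]:
  T: [ 0 -1 -1 -1  1  0 -1  3]
  I: [ 0  0  0  0  0  1  0 -1]
  Θ: [ 1  0  0  0  0  0  1 -2]
Echelon form has 3 nonzero rows (pivots: ΔT,f,i)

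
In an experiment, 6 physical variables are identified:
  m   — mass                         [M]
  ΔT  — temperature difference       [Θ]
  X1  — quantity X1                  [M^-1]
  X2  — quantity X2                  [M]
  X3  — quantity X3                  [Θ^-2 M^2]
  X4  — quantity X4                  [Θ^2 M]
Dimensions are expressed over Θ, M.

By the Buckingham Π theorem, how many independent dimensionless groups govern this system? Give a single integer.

4

Write exponents as rows Θ,M / cols m,ΔT,X1,X2,X3,X4:
  Θ: [ 0  1  0  0 -2  2]
  M: [ 1  0 -1  1  2  1]
RREF → pivots at {m,ΔT} ⇒ r = 2
6 vars − rank 2 = 4 Π groups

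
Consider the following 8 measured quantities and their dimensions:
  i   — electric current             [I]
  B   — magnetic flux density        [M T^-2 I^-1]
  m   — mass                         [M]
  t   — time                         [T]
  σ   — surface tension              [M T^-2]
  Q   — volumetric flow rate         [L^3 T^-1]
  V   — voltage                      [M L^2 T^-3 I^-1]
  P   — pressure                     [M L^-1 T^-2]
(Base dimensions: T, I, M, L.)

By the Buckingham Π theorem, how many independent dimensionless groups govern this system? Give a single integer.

4

Exponent matrix [T,I,M,L] × [i,B,m,t,σ,Q,V,P]:
  T: [ 0 -2  0  1 -2 -1 -3 -2]
  I: [ 1 -1  0  0  0  0 -1  0]
  M: [ 0  1  1  0  1  0  1  1]
  L: [ 0  0  0  0  0  3  2 -1]
Row reduction gives pivot columns i,B,m,Q; rank = 4
n=8, r=4 ⇒ 4 dimensionless groups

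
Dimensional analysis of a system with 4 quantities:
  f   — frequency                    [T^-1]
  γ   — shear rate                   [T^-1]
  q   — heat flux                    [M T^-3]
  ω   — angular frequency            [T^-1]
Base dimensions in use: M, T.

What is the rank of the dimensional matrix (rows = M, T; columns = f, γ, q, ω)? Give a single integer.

Dimensional matrix (M×T by f×γ×q×ω):
  M: [ 0  0  1  0]
  T: [-1 -1 -3 -1]
RREF → pivots at {f,q} ⇒ r = 2

2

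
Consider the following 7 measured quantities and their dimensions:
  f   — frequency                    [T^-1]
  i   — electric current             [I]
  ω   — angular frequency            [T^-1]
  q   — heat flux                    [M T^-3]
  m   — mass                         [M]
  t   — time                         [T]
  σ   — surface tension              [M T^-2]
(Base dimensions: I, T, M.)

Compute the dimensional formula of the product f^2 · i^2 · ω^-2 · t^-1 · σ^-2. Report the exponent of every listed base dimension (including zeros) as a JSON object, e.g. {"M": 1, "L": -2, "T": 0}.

Write exponents as rows I,T,M / cols f,i,ω,q,m,t,σ:
  I: [ 0  1  0  0  0  0  0]
  T: [-1  0 -1 -3  0  1 -2]
  M: [ 0  0  0  1  1  0  1]
  [I]: (2)·0+(2)·1+(-2)·0+(-1)·0+(-2)·0 = 2
  [T]: (2)·-1+(2)·0+(-2)·-1+(-1)·1+(-2)·-2 = 3
  [M]: (2)·0+(2)·0+(-2)·0+(-1)·0+(-2)·1 = -2
⇒ I^2 T^3 M^-2

{"I": 2, "T": 3, "M": -2}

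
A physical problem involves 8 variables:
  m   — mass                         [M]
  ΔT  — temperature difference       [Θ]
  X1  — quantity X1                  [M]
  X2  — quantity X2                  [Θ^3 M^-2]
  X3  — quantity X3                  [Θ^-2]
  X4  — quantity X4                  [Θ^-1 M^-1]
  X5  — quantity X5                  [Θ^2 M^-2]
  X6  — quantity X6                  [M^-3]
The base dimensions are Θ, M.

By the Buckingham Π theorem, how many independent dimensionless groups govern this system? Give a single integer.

Dimensional matrix (Θ×M by m×ΔT×X1×X2×X3×X4×X5×X6):
  Θ: [ 0  1  0  3 -2 -1  2  0]
  M: [ 1  0  1 -2  0 -1 -2 -3]
RREF → pivots at {m,ΔT} ⇒ r = 2
8 vars − rank 2 = 6 Π groups

6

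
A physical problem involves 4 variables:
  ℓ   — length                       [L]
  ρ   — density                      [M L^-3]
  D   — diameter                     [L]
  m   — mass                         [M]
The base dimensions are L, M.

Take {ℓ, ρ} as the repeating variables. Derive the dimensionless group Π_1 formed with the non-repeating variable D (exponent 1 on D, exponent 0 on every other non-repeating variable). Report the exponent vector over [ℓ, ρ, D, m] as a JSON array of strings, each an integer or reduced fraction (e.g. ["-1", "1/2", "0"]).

Exponent matrix [L,M] × [ℓ,ρ,D,m]:
  L: [ 1 -3  1  0]
  M: [ 0  1  0  1]
RREF → pivots at {ℓ,ρ} ⇒ r = 2
Pivot set = {ℓ,ρ}, free = {D,m}
RREF:
  r0: [   1    0    1    3]
  r1: [   0    1    0    1]
Fix exponent of D at 1, m at 0; solve each RREF row for its pivot's exponent:
  r0: exp(ℓ) + (1)·1 = 0 ⇒ exp(ℓ) = -1
  r1: exp(ρ) + (0)·1 = 0 ⇒ exp(ρ) = 0
Π_1 = ℓ^-1 · D

["-1", "0", "1", "0"]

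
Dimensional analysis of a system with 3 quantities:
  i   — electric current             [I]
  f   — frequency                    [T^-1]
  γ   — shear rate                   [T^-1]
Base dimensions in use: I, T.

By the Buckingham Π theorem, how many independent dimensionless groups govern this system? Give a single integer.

Write exponents as rows I,T / cols i,f,γ:
  I: [ 1  0  0]
  T: [ 0 -1 -1]
RREF → pivots at {i,f} ⇒ r = 2
3 vars − rank 2 = 1 Π group

1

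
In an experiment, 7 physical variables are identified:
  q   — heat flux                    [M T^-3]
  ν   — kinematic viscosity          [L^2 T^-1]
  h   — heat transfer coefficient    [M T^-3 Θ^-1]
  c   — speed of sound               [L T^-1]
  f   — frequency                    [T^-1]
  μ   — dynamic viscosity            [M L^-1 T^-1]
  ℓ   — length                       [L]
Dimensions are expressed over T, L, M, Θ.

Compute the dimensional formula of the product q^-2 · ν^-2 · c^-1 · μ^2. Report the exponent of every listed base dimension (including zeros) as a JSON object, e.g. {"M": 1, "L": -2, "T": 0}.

Exponent matrix [T,L,M,Θ] × [q,ν,h,c,f,μ,ℓ]:
  T: [-3 -1 -3 -1 -1 -1  0]
  L: [ 0  2  0  1  0 -1  1]
  M: [ 1  0  1  0  0  1  0]
  Θ: [ 0  0 -1  0  0  0  0]
  [T]: (-2)·-3+(-2)·-1+(-1)·-1+(2)·-1 = 7
  [L]: (-2)·0+(-2)·2+(-1)·1+(2)·-1 = -7
  [M]: (-2)·1+(-2)·0+(-1)·0+(2)·1 = 0
  [Θ]: (-2)·0+(-2)·0+(-1)·0+(2)·0 = 0
⇒ T^7 L^-7

{"T": 7, "L": -7, "M": 0, "Θ": 0}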